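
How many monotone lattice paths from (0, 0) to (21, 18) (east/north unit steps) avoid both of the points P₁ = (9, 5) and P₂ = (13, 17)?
Number of paths = 50903097500

Inclusion–exclusion. Total paths: C(39, 21) = 62359143990. Through P₁: C(14, 9)·C(25, 12) = 10411000600. Through P₂: C(30, 13)·C(9, 8) = 1077838650. Since P₁ is strictly southwest of P₂, a monotone path through both must visit P₁ then P₂; paths through both = C(14, 9)·C(16, 4)·C(9, 8) = 32792760. Avoid both = 62359143990 − 10411000600 − 1077838650 + 32792760 = 50903097500.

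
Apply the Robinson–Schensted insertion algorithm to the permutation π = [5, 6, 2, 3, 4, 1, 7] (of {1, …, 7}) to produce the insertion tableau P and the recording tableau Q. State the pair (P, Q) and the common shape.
P = [1, 3, 4, 7] / [2, 6] / [5];  Q = [1, 2, 5, 7] / [3, 4] / [6];  common shape = (4, 2, 1)

Row-insert the values π_1, π_2, … into P one at a time, bumping the leftmost entry strictly greater than the inserted value down to the next row. The recording tableau Q records, in position (i, j), the step at which that cell was added to P.
  Insert 5 (step 1): P = [5];  Q = [1]
  Insert 6 (step 2): P = [5, 6];  Q = [1, 2]
  Insert 2 (step 3): P = [2, 6] / [5];  Q = [1, 2] / [3]
  Insert 3 (step 4): P = [2, 3] / [5, 6];  Q = [1, 2] / [3, 4]
  Insert 4 (step 5): P = [2, 3, 4] / [5, 6];  Q = [1, 2, 5] / [3, 4]
  Insert 1 (step 6): P = [1, 3, 4] / [2, 6] / [5];  Q = [1, 2, 5] / [3, 4] / [6]
  Insert 7 (step 7): P = [1, 3, 4, 7] / [2, 6] / [5];  Q = [1, 2, 5, 7] / [3, 4] / [6]
Final shape: (4, 2, 1).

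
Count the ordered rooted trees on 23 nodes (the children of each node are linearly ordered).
C_22 = 91482563640

These ordered rooted trees are counted by the Catalan number C_n = (1/(n + 1)) · C(2n, n). For n = 22: C_22 = (1/23) · C(44, 22) = 2104098963720/23 = 91482563640.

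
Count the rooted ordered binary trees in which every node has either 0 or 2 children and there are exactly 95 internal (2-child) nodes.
C_95 = 944973797977428207852605870454939596837230758234904050

These full binary trees are counted by the Catalan number C_n = (1/(n + 1)) · C(2n, n). For n = 95: C_95 = (1/96) · C(190, 95) = 90717484605833107953850163563674201296374152790550788800/96 = 944973797977428207852605870454939596837230758234904050.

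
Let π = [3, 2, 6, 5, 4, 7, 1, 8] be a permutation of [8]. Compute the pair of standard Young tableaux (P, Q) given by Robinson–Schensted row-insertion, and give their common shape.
P = [1, 4, 7, 8] / [2, 5] / [3] / [6];  Q = [1, 3, 6, 8] / [2, 4] / [5] / [7];  common shape = (4, 2, 1, 1)

Row-insert the values π_1, π_2, … into P one at a time, bumping the leftmost entry strictly greater than the inserted value down to the next row. The recording tableau Q records, in position (i, j), the step at which that cell was added to P.
  Insert 3 (step 1): P = [3];  Q = [1]
  Insert 2 (step 2): P = [2] / [3];  Q = [1] / [2]
  Insert 6 (step 3): P = [2, 6] / [3];  Q = [1, 3] / [2]
  Insert 5 (step 4): P = [2, 5] / [3, 6];  Q = [1, 3] / [2, 4]
  Insert 4 (step 5): P = [2, 4] / [3, 5] / [6];  Q = [1, 3] / [2, 4] / [5]
  Insert 7 (step 6): P = [2, 4, 7] / [3, 5] / [6];  Q = [1, 3, 6] / [2, 4] / [5]
  Insert 1 (step 7): P = [1, 4, 7] / [2, 5] / [3] / [6];  Q = [1, 3, 6] / [2, 4] / [5] / [7]
  Insert 8 (step 8): P = [1, 4, 7, 8] / [2, 5] / [3] / [6];  Q = [1, 3, 6, 8] / [2, 4] / [5] / [7]
Final shape: (4, 2, 1, 1).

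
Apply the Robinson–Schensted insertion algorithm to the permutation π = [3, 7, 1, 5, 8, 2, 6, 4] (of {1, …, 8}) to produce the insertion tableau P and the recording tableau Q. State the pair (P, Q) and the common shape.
P = [1, 2, 4] / [3, 5, 6] / [7, 8];  Q = [1, 2, 5] / [3, 4, 7] / [6, 8];  common shape = (3, 3, 2)

Row-insert the values π_1, π_2, … into P one at a time, bumping the leftmost entry strictly greater than the inserted value down to the next row. The recording tableau Q records, in position (i, j), the step at which that cell was added to P.
  Insert 3 (step 1): P = [3];  Q = [1]
  Insert 7 (step 2): P = [3, 7];  Q = [1, 2]
  Insert 1 (step 3): P = [1, 7] / [3];  Q = [1, 2] / [3]
  Insert 5 (step 4): P = [1, 5] / [3, 7];  Q = [1, 2] / [3, 4]
  Insert 8 (step 5): P = [1, 5, 8] / [3, 7];  Q = [1, 2, 5] / [3, 4]
  Insert 2 (step 6): P = [1, 2, 8] / [3, 5] / [7];  Q = [1, 2, 5] / [3, 4] / [6]
  Insert 6 (step 7): P = [1, 2, 6] / [3, 5, 8] / [7];  Q = [1, 2, 5] / [3, 4, 7] / [6]
  Insert 4 (step 8): P = [1, 2, 4] / [3, 5, 6] / [7, 8];  Q = [1, 2, 5] / [3, 4, 7] / [6, 8]
Final shape: (3, 3, 2).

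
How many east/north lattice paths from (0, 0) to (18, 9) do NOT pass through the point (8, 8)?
Number of paths = 4545255

Total paths from (0, 0) to (18, 9): C(27, 18) = 4686825. Paths through (8, 8): (paths (0, 0) → (8, 8)) × (paths (8, 8) → (18, 9)) = C(16, 8) · C(11, 10) = 12870 · 11 = 141570. Avoidance count = 4686825 − 141570 = 4545255.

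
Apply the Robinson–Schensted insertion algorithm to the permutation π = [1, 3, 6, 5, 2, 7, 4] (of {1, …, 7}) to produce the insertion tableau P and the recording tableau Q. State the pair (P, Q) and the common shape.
P = [1, 2, 4, 7] / [3, 5] / [6];  Q = [1, 2, 3, 6] / [4, 7] / [5];  common shape = (4, 2, 1)

Row-insert the values π_1, π_2, … into P one at a time, bumping the leftmost entry strictly greater than the inserted value down to the next row. The recording tableau Q records, in position (i, j), the step at which that cell was added to P.
  Insert 1 (step 1): P = [1];  Q = [1]
  Insert 3 (step 2): P = [1, 3];  Q = [1, 2]
  Insert 6 (step 3): P = [1, 3, 6];  Q = [1, 2, 3]
  Insert 5 (step 4): P = [1, 3, 5] / [6];  Q = [1, 2, 3] / [4]
  Insert 2 (step 5): P = [1, 2, 5] / [3] / [6];  Q = [1, 2, 3] / [4] / [5]
  Insert 7 (step 6): P = [1, 2, 5, 7] / [3] / [6];  Q = [1, 2, 3, 6] / [4] / [5]
  Insert 4 (step 7): P = [1, 2, 4, 7] / [3, 5] / [6];  Q = [1, 2, 3, 6] / [4, 7] / [5]
Final shape: (4, 2, 1).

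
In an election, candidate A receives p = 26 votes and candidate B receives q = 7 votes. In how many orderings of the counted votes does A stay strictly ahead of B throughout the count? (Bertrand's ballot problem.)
Strict-lead orderings = 2459664

Total orderings of the 33 votes with 26 for A: C(33, 26) = 4272048. By the Bertrand ballot formula (Cycle Lemma / reflection principle), the number of orderings in which A is strictly ahead of B throughout is (p − q)/(p + q) · C(p + q, p) = (26 − 7)/(26 + 7) · 4272048 = 2459664.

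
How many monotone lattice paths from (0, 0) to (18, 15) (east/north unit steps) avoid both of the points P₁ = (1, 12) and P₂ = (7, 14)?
Number of paths = 1035752508

Inclusion–exclusion. Total paths: C(33, 18) = 1037158320. Through P₁: C(13, 1)·C(20, 17) = 14820. Through P₂: C(21, 7)·C(12, 11) = 1395360. Since P₁ is strictly southwest of P₂, a monotone path through both must visit P₁ then P₂; paths through both = C(13, 1)·C(8, 6)·C(12, 11) = 4368. Avoid both = 1037158320 − 14820 − 1395360 + 4368 = 1035752508.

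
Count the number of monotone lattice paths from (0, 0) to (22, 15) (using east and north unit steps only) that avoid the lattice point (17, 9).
Number of paths = 7920657660

Total paths from (0, 0) to (22, 15): C(37, 22) = 9364199760. Paths through (17, 9): (paths (0, 0) → (17, 9)) × (paths (17, 9) → (22, 15)) = C(26, 17) · C(11, 5) = 3124550 · 462 = 1443542100. Avoidance count = 9364199760 − 1443542100 = 7920657660.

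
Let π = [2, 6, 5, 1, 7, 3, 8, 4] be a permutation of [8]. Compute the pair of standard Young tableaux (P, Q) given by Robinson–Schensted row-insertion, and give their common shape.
P = [1, 3, 4, 8] / [2, 5, 7] / [6];  Q = [1, 2, 5, 7] / [3, 6, 8] / [4];  common shape = (4, 3, 1)

Row-insert the values π_1, π_2, … into P one at a time, bumping the leftmost entry strictly greater than the inserted value down to the next row. The recording tableau Q records, in position (i, j), the step at which that cell was added to P.
  Insert 2 (step 1): P = [2];  Q = [1]
  Insert 6 (step 2): P = [2, 6];  Q = [1, 2]
  Insert 5 (step 3): P = [2, 5] / [6];  Q = [1, 2] / [3]
  Insert 1 (step 4): P = [1, 5] / [2] / [6];  Q = [1, 2] / [3] / [4]
  Insert 7 (step 5): P = [1, 5, 7] / [2] / [6];  Q = [1, 2, 5] / [3] / [4]
  Insert 3 (step 6): P = [1, 3, 7] / [2, 5] / [6];  Q = [1, 2, 5] / [3, 6] / [4]
  Insert 8 (step 7): P = [1, 3, 7, 8] / [2, 5] / [6];  Q = [1, 2, 5, 7] / [3, 6] / [4]
  Insert 4 (step 8): P = [1, 3, 4, 8] / [2, 5, 7] / [6];  Q = [1, 2, 5, 7] / [3, 6, 8] / [4]
Final shape: (4, 3, 1).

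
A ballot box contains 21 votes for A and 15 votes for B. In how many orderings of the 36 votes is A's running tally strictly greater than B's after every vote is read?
Strict-lead orderings = 927983760

Total orderings of the 36 votes with 21 for A: C(36, 21) = 5567902560. By the Bertrand ballot formula (Cycle Lemma / reflection principle), the number of orderings in which A is strictly ahead of B throughout is (p − q)/(p + q) · C(p + q, p) = (21 − 15)/(21 + 15) · 5567902560 = 927983760.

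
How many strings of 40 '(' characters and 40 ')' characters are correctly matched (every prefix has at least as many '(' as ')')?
C_40 = 2622127042276492108820

These balanced parentheses are counted by the Catalan number C_n = (1/(n + 1)) · C(2n, n). For n = 40: C_40 = (1/41) · C(80, 40) = 107507208733336176461620/41 = 2622127042276492108820.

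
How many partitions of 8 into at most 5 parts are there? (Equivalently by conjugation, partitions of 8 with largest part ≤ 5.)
p(8, parts ≤ 5) = 18

Partitions of 8 with all parts ≤ 5: 5+3, 5+2+1, 5+1+1+1, 4+4, 4+3+1, 4+2+2, 4+2+1+1, 4+1+1+1+1, 3+3+2, 3+3+1+1, 3+2+2+1, 3+2+1+1+1, 3+1+1+1+1+1, 2+2+2+2, 2+2+2+1+1, 2+2+1+1+1+1, 2+1+1+1+1+1+1, 1+1+1+1+1+1+1+1. Count = 18.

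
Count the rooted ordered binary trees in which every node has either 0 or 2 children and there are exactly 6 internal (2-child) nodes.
C_6 = 132

These full binary trees are counted by the Catalan number C_n = (1/(n + 1)) · C(2n, n). For n = 6: C_6 = (1/7) · C(12, 6) = 924/7 = 132.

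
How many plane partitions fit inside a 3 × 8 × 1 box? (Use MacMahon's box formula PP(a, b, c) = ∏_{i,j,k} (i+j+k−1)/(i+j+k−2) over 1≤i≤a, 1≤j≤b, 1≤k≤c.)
PP(3, 8, 1) = 165

Evaluate the triple product over i = 1..3, j = 1..8, k = 1..1. The factors are (2/1) · (3/2) · (4/3) · (5/4) · (6/5) · (7/6) · (8/7) · (9/8) · … (24 factors total). The numerators and denominators telescope so the product is an integer; carrying out the multiplication exactly gives PP(3, 8, 1) = 165.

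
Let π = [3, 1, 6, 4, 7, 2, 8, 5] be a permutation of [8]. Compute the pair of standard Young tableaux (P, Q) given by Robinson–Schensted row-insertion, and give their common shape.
P = [1, 2, 5, 8] / [3, 4, 7] / [6];  Q = [1, 3, 5, 7] / [2, 4, 8] / [6];  common shape = (4, 3, 1)

Row-insert the values π_1, π_2, … into P one at a time, bumping the leftmost entry strictly greater than the inserted value down to the next row. The recording tableau Q records, in position (i, j), the step at which that cell was added to P.
  Insert 3 (step 1): P = [3];  Q = [1]
  Insert 1 (step 2): P = [1] / [3];  Q = [1] / [2]
  Insert 6 (step 3): P = [1, 6] / [3];  Q = [1, 3] / [2]
  Insert 4 (step 4): P = [1, 4] / [3, 6];  Q = [1, 3] / [2, 4]
  Insert 7 (step 5): P = [1, 4, 7] / [3, 6];  Q = [1, 3, 5] / [2, 4]
  Insert 2 (step 6): P = [1, 2, 7] / [3, 4] / [6];  Q = [1, 3, 5] / [2, 4] / [6]
  Insert 8 (step 7): P = [1, 2, 7, 8] / [3, 4] / [6];  Q = [1, 3, 5, 7] / [2, 4] / [6]
  Insert 5 (step 8): P = [1, 2, 5, 8] / [3, 4, 7] / [6];  Q = [1, 3, 5, 7] / [2, 4, 8] / [6]
Final shape: (4, 3, 1).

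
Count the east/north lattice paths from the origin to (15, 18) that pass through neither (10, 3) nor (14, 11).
Number of paths = 998197536

Inclusion–exclusion. Total paths: C(33, 15) = 1037158320. Through P₁: C(13, 10)·C(20, 5) = 4434144. Through P₂: C(25, 14)·C(8, 1) = 35659200. Since P₁ is strictly southwest of P₂, a monotone path through both must visit P₁ then P₂; paths through both = C(13, 10)·C(12, 4)·C(8, 1) = 1132560. Avoid both = 1037158320 − 4434144 − 35659200 + 1132560 = 998197536.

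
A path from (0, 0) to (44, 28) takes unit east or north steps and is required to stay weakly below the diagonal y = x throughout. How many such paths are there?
Number of paths = 28542507167611246768

By the reflection principle (André's argument), the number of monotone paths to (44, 28) with n ≤ m that never go above y = x is C(72, 44) − C(72, 45) = 75553695443676829680 − 47011188276065582912 = 28542507167611246768.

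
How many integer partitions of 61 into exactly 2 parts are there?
p(61, 2 parts) = 30

Partitions of n into exactly k parts are in bijection with partitions of n − k into at most k parts (subtract 1 from each part). So p(61, exactly 2) = p(59, parts ≤ 2). Computing via the recurrence p(m, j) = p(m, j−1) + p(m−j, j) gives 30.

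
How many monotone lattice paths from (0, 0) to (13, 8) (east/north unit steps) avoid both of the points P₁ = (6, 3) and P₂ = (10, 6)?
Number of paths = 86282

Inclusion–exclusion. Total paths: C(21, 13) = 203490. Through P₁: C(9, 6)·C(12, 7) = 66528. Through P₂: C(16, 10)·C(5, 3) = 80080. Since P₁ is strictly southwest of P₂, a monotone path through both must visit P₁ then P₂; paths through both = C(9, 6)·C(7, 4)·C(5, 3) = 29400. Avoid both = 203490 − 66528 − 80080 + 29400 = 86282.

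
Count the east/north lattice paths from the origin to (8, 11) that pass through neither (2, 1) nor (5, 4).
Number of paths = 43638

Inclusion–exclusion. Total paths: C(19, 8) = 75582. Through P₁: C(3, 2)·C(16, 6) = 24024. Through P₂: C(9, 5)·C(10, 3) = 15120. Since P₁ is strictly southwest of P₂, a monotone path through both must visit P₁ then P₂; paths through both = C(3, 2)·C(6, 3)·C(10, 3) = 7200. Avoid both = 75582 − 24024 − 15120 + 7200 = 43638.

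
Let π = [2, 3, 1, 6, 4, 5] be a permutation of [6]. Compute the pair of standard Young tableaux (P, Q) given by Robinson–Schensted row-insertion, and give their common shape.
P = [1, 3, 4, 5] / [2, 6];  Q = [1, 2, 4, 6] / [3, 5];  common shape = (4, 2)

Row-insert the values π_1, π_2, … into P one at a time, bumping the leftmost entry strictly greater than the inserted value down to the next row. The recording tableau Q records, in position (i, j), the step at which that cell was added to P.
  Insert 2 (step 1): P = [2];  Q = [1]
  Insert 3 (step 2): P = [2, 3];  Q = [1, 2]
  Insert 1 (step 3): P = [1, 3] / [2];  Q = [1, 2] / [3]
  Insert 6 (step 4): P = [1, 3, 6] / [2];  Q = [1, 2, 4] / [3]
  Insert 4 (step 5): P = [1, 3, 4] / [2, 6];  Q = [1, 2, 4] / [3, 5]
  Insert 5 (step 6): P = [1, 3, 4, 5] / [2, 6];  Q = [1, 2, 4, 6] / [3, 5]
Final shape: (4, 2).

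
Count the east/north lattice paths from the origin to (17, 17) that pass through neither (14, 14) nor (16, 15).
Number of paths = 990703035

Inclusion–exclusion. Total paths: C(34, 17) = 2333606220. Through P₁: C(28, 14)·C(6, 3) = 802332000. Through P₂: C(31, 16)·C(3, 1) = 901620585. Since P₁ is strictly southwest of P₂, a monotone path through both must visit P₁ then P₂; paths through both = C(28, 14)·C(3, 2)·C(3, 1) = 361049400. Avoid both = 2333606220 − 802332000 − 901620585 + 361049400 = 990703035.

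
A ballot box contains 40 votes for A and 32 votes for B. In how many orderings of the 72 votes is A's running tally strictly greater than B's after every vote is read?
Strict-lead orderings = 31691044710711201662

Total orderings of the 72 votes with 40 for A: C(72, 40) = 285219402396400814958. By the Bertrand ballot formula (Cycle Lemma / reflection principle), the number of orderings in which A is strictly ahead of B throughout is (p − q)/(p + q) · C(p + q, p) = (40 − 32)/(40 + 32) · 285219402396400814958 = 31691044710711201662.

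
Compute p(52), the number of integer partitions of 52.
p(52) = 281589

Compute p(n) via the recurrence p(n, m) = p(n, m−1) + p(n−m, m), where p(n, m) counts partitions of n with all parts ≤ m and p(n) = p(n, n). The base cases are p(0, m) = 1 and p(n, 0) = 0 for n > 0. Filling the table yields p(52) = 281589. (Euler's pentagonal recurrence is an alternative.)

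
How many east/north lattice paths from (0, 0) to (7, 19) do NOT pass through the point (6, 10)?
Number of paths = 577720

Total paths from (0, 0) to (7, 19): C(26, 7) = 657800. Paths through (6, 10): (paths (0, 0) → (6, 10)) × (paths (6, 10) → (7, 19)) = C(16, 6) · C(10, 1) = 8008 · 10 = 80080. Avoidance count = 657800 − 80080 = 577720.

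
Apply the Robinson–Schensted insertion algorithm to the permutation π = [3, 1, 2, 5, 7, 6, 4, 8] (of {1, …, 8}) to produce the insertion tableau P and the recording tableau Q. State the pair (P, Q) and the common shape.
P = [1, 2, 4, 6, 8] / [3, 5] / [7];  Q = [1, 3, 4, 5, 8] / [2, 6] / [7];  common shape = (5, 2, 1)

Row-insert the values π_1, π_2, … into P one at a time, bumping the leftmost entry strictly greater than the inserted value down to the next row. The recording tableau Q records, in position (i, j), the step at which that cell was added to P.
  Insert 3 (step 1): P = [3];  Q = [1]
  Insert 1 (step 2): P = [1] / [3];  Q = [1] / [2]
  Insert 2 (step 3): P = [1, 2] / [3];  Q = [1, 3] / [2]
  Insert 5 (step 4): P = [1, 2, 5] / [3];  Q = [1, 3, 4] / [2]
  Insert 7 (step 5): P = [1, 2, 5, 7] / [3];  Q = [1, 3, 4, 5] / [2]
  Insert 6 (step 6): P = [1, 2, 5, 6] / [3, 7];  Q = [1, 3, 4, 5] / [2, 6]
  Insert 4 (step 7): P = [1, 2, 4, 6] / [3, 5] / [7];  Q = [1, 3, 4, 5] / [2, 6] / [7]
  Insert 8 (step 8): P = [1, 2, 4, 6, 8] / [3, 5] / [7];  Q = [1, 3, 4, 5, 8] / [2, 6] / [7]
Final shape: (5, 2, 1).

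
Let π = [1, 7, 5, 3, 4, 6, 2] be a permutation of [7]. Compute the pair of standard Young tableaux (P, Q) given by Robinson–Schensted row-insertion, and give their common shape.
P = [1, 2, 4, 6] / [3] / [5] / [7];  Q = [1, 2, 5, 6] / [3] / [4] / [7];  common shape = (4, 1, 1, 1)

Row-insert the values π_1, π_2, … into P one at a time, bumping the leftmost entry strictly greater than the inserted value down to the next row. The recording tableau Q records, in position (i, j), the step at which that cell was added to P.
  Insert 1 (step 1): P = [1];  Q = [1]
  Insert 7 (step 2): P = [1, 7];  Q = [1, 2]
  Insert 5 (step 3): P = [1, 5] / [7];  Q = [1, 2] / [3]
  Insert 3 (step 4): P = [1, 3] / [5] / [7];  Q = [1, 2] / [3] / [4]
  Insert 4 (step 5): P = [1, 3, 4] / [5] / [7];  Q = [1, 2, 5] / [3] / [4]
  Insert 6 (step 6): P = [1, 3, 4, 6] / [5] / [7];  Q = [1, 2, 5, 6] / [3] / [4]
  Insert 2 (step 7): P = [1, 2, 4, 6] / [3] / [5] / [7];  Q = [1, 2, 5, 6] / [3] / [4] / [7]
Final shape: (4, 1, 1, 1).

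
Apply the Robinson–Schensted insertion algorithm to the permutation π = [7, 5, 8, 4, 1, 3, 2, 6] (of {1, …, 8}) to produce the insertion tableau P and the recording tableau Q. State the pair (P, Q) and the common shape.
P = [1, 2, 6] / [3, 8] / [4] / [5] / [7];  Q = [1, 3, 8] / [2, 6] / [4] / [5] / [7];  common shape = (3, 2, 1, 1, 1)

Row-insert the values π_1, π_2, … into P one at a time, bumping the leftmost entry strictly greater than the inserted value down to the next row. The recording tableau Q records, in position (i, j), the step at which that cell was added to P.
  Insert 7 (step 1): P = [7];  Q = [1]
  Insert 5 (step 2): P = [5] / [7];  Q = [1] / [2]
  Insert 8 (step 3): P = [5, 8] / [7];  Q = [1, 3] / [2]
  Insert 4 (step 4): P = [4, 8] / [5] / [7];  Q = [1, 3] / [2] / [4]
  Insert 1 (step 5): P = [1, 8] / [4] / [5] / [7];  Q = [1, 3] / [2] / [4] / [5]
  Insert 3 (step 6): P = [1, 3] / [4, 8] / [5] / [7];  Q = [1, 3] / [2, 6] / [4] / [5]
  Insert 2 (step 7): P = [1, 2] / [3, 8] / [4] / [5] / [7];  Q = [1, 3] / [2, 6] / [4] / [5] / [7]
  Insert 6 (step 8): P = [1, 2, 6] / [3, 8] / [4] / [5] / [7];  Q = [1, 3, 8] / [2, 6] / [4] / [5] / [7]
Final shape: (3, 2, 1, 1, 1).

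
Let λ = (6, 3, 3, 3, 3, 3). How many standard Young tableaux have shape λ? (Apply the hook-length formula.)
# SYT of shape (6, 3, 3, 3, 3, 3) = 39504192

Hook-length formula: f^λ = n! / Π hook(c), product over all cells c of the Young diagram. For λ = (6, 3, 3, 3, 3, 3), n = 21 boxes. Hook lengths by row (left-to-right, top-to-bottom): [11, 10, 9, 3, 2, 1]; [7, 6, 5]; [6, 5, 4]; [5, 4, 3]; [4, 3, 2]; [3, 2, 1]. Product of hooks = 1293304320000. So f^λ = 21! / 1293304320000 = 51090942171709440000 / 1293304320000 = 39504192.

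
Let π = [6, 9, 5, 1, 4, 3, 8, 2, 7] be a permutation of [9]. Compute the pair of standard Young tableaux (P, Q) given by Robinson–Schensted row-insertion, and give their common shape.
P = [1, 2, 7] / [3, 8] / [4, 9] / [5] / [6];  Q = [1, 2, 7] / [3, 5] / [4, 9] / [6] / [8];  common shape = (3, 2, 2, 1, 1)

Row-insert the values π_1, π_2, … into P one at a time, bumping the leftmost entry strictly greater than the inserted value down to the next row. The recording tableau Q records, in position (i, j), the step at which that cell was added to P.
  Insert 6 (step 1): P = [6];  Q = [1]
  Insert 9 (step 2): P = [6, 9];  Q = [1, 2]
  Insert 5 (step 3): P = [5, 9] / [6];  Q = [1, 2] / [3]
  Insert 1 (step 4): P = [1, 9] / [5] / [6];  Q = [1, 2] / [3] / [4]
  Insert 4 (step 5): P = [1, 4] / [5, 9] / [6];  Q = [1, 2] / [3, 5] / [4]
  Insert 3 (step 6): P = [1, 3] / [4, 9] / [5] / [6];  Q = [1, 2] / [3, 5] / [4] / [6]
  Insert 8 (step 7): P = [1, 3, 8] / [4, 9] / [5] / [6];  Q = [1, 2, 7] / [3, 5] / [4] / [6]
  Insert 2 (step 8): P = [1, 2, 8] / [3, 9] / [4] / [5] / [6];  Q = [1, 2, 7] / [3, 5] / [4] / [6] / [8]
  Insert 7 (step 9): P = [1, 2, 7] / [3, 8] / [4, 9] / [5] / [6];  Q = [1, 2, 7] / [3, 5] / [4, 9] / [6] / [8]
Final shape: (3, 2, 2, 1, 1).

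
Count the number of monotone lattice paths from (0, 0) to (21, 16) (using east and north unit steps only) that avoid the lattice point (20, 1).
Number of paths = 12875774334

Total paths from (0, 0) to (21, 16): C(37, 21) = 12875774670. Paths through (20, 1): (paths (0, 0) → (20, 1)) × (paths (20, 1) → (21, 16)) = C(21, 20) · C(16, 1) = 21 · 16 = 336. Avoidance count = 12875774670 − 336 = 12875774334.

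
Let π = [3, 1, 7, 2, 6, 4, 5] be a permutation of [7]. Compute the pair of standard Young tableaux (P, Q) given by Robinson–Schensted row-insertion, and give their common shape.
P = [1, 2, 4, 5] / [3, 6] / [7];  Q = [1, 3, 5, 7] / [2, 4] / [6];  common shape = (4, 2, 1)

Row-insert the values π_1, π_2, … into P one at a time, bumping the leftmost entry strictly greater than the inserted value down to the next row. The recording tableau Q records, in position (i, j), the step at which that cell was added to P.
  Insert 3 (step 1): P = [3];  Q = [1]
  Insert 1 (step 2): P = [1] / [3];  Q = [1] / [2]
  Insert 7 (step 3): P = [1, 7] / [3];  Q = [1, 3] / [2]
  Insert 2 (step 4): P = [1, 2] / [3, 7];  Q = [1, 3] / [2, 4]
  Insert 6 (step 5): P = [1, 2, 6] / [3, 7];  Q = [1, 3, 5] / [2, 4]
  Insert 4 (step 6): P = [1, 2, 4] / [3, 6] / [7];  Q = [1, 3, 5] / [2, 4] / [6]
  Insert 5 (step 7): P = [1, 2, 4, 5] / [3, 6] / [7];  Q = [1, 3, 5, 7] / [2, 4] / [6]
Final shape: (4, 2, 1).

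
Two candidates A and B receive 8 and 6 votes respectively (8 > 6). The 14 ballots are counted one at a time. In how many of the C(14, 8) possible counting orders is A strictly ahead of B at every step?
Strict-lead orderings = 429

Total orderings of the 14 votes with 8 for A: C(14, 8) = 3003. By the Bertrand ballot formula (Cycle Lemma / reflection principle), the number of orderings in which A is strictly ahead of B throughout is (p − q)/(p + q) · C(p + q, p) = (8 − 6)/(8 + 6) · 3003 = 429.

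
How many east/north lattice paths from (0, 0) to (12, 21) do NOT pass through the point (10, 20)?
Number of paths = 264682275

Total paths from (0, 0) to (12, 21): C(33, 12) = 354817320. Paths through (10, 20): (paths (0, 0) → (10, 20)) × (paths (10, 20) → (12, 21)) = C(30, 10) · C(3, 2) = 30045015 · 3 = 90135045. Avoidance count = 354817320 − 90135045 = 264682275.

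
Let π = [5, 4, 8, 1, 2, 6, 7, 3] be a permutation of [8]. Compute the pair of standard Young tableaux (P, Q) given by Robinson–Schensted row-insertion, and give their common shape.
P = [1, 2, 3, 7] / [4, 6] / [5, 8];  Q = [1, 3, 6, 7] / [2, 5] / [4, 8];  common shape = (4, 2, 2)

Row-insert the values π_1, π_2, … into P one at a time, bumping the leftmost entry strictly greater than the inserted value down to the next row. The recording tableau Q records, in position (i, j), the step at which that cell was added to P.
  Insert 5 (step 1): P = [5];  Q = [1]
  Insert 4 (step 2): P = [4] / [5];  Q = [1] / [2]
  Insert 8 (step 3): P = [4, 8] / [5];  Q = [1, 3] / [2]
  Insert 1 (step 4): P = [1, 8] / [4] / [5];  Q = [1, 3] / [2] / [4]
  Insert 2 (step 5): P = [1, 2] / [4, 8] / [5];  Q = [1, 3] / [2, 5] / [4]
  Insert 6 (step 6): P = [1, 2, 6] / [4, 8] / [5];  Q = [1, 3, 6] / [2, 5] / [4]
  Insert 7 (step 7): P = [1, 2, 6, 7] / [4, 8] / [5];  Q = [1, 3, 6, 7] / [2, 5] / [4]
  Insert 3 (step 8): P = [1, 2, 3, 7] / [4, 6] / [5, 8];  Q = [1, 3, 6, 7] / [2, 5] / [4, 8]
Final shape: (4, 2, 2).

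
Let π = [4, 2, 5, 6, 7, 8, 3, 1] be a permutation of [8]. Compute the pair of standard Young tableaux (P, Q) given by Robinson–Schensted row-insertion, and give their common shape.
P = [1, 3, 6, 7, 8] / [2, 5] / [4];  Q = [1, 3, 4, 5, 6] / [2, 7] / [8];  common shape = (5, 2, 1)

Row-insert the values π_1, π_2, … into P one at a time, bumping the leftmost entry strictly greater than the inserted value down to the next row. The recording tableau Q records, in position (i, j), the step at which that cell was added to P.
  Insert 4 (step 1): P = [4];  Q = [1]
  Insert 2 (step 2): P = [2] / [4];  Q = [1] / [2]
  Insert 5 (step 3): P = [2, 5] / [4];  Q = [1, 3] / [2]
  Insert 6 (step 4): P = [2, 5, 6] / [4];  Q = [1, 3, 4] / [2]
  Insert 7 (step 5): P = [2, 5, 6, 7] / [4];  Q = [1, 3, 4, 5] / [2]
  Insert 8 (step 6): P = [2, 5, 6, 7, 8] / [4];  Q = [1, 3, 4, 5, 6] / [2]
  Insert 3 (step 7): P = [2, 3, 6, 7, 8] / [4, 5];  Q = [1, 3, 4, 5, 6] / [2, 7]
  Insert 1 (step 8): P = [1, 3, 6, 7, 8] / [2, 5] / [4];  Q = [1, 3, 4, 5, 6] / [2, 7] / [8]
Final shape: (5, 2, 1).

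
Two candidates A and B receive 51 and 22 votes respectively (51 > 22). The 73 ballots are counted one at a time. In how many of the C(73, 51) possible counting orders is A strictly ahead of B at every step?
Strict-lead orderings = 1018549729385523504

Total orderings of the 73 votes with 51 for A: C(73, 51) = 2563935525694593648. By the Bertrand ballot formula (Cycle Lemma / reflection principle), the number of orderings in which A is strictly ahead of B throughout is (p − q)/(p + q) · C(p + q, p) = (51 − 22)/(51 + 22) · 2563935525694593648 = 1018549729385523504.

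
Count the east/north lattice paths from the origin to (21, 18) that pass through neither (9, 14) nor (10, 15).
Number of paths = 60276943870

Inclusion–exclusion. Total paths: C(39, 21) = 62359143990. Through P₁: C(23, 9)·C(16, 12) = 1487285800. Through P₂: C(25, 10)·C(14, 11) = 1189828640. Since P₁ is strictly southwest of P₂, a monotone path through both must visit P₁ then P₂; paths through both = C(23, 9)·C(2, 1)·C(14, 11) = 594914320. Avoid both = 62359143990 − 1487285800 − 1189828640 + 594914320 = 60276943870.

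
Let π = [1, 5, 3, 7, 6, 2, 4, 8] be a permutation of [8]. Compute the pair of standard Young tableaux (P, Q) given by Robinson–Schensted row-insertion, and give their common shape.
P = [1, 2, 4, 8] / [3, 6] / [5, 7];  Q = [1, 2, 4, 8] / [3, 5] / [6, 7];  common shape = (4, 2, 2)

Row-insert the values π_1, π_2, … into P one at a time, bumping the leftmost entry strictly greater than the inserted value down to the next row. The recording tableau Q records, in position (i, j), the step at which that cell was added to P.
  Insert 1 (step 1): P = [1];  Q = [1]
  Insert 5 (step 2): P = [1, 5];  Q = [1, 2]
  Insert 3 (step 3): P = [1, 3] / [5];  Q = [1, 2] / [3]
  Insert 7 (step 4): P = [1, 3, 7] / [5];  Q = [1, 2, 4] / [3]
  Insert 6 (step 5): P = [1, 3, 6] / [5, 7];  Q = [1, 2, 4] / [3, 5]
  Insert 2 (step 6): P = [1, 2, 6] / [3, 7] / [5];  Q = [1, 2, 4] / [3, 5] / [6]
  Insert 4 (step 7): P = [1, 2, 4] / [3, 6] / [5, 7];  Q = [1, 2, 4] / [3, 5] / [6, 7]
  Insert 8 (step 8): P = [1, 2, 4, 8] / [3, 6] / [5, 7];  Q = [1, 2, 4, 8] / [3, 5] / [6, 7]
Final shape: (4, 2, 2).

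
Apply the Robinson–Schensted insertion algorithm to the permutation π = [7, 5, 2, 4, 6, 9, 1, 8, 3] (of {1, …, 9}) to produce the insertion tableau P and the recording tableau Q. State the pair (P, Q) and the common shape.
P = [1, 3, 6, 8] / [2, 4] / [5, 9] / [7];  Q = [1, 4, 5, 6] / [2, 8] / [3, 9] / [7];  common shape = (4, 2, 2, 1)

Row-insert the values π_1, π_2, … into P one at a time, bumping the leftmost entry strictly greater than the inserted value down to the next row. The recording tableau Q records, in position (i, j), the step at which that cell was added to P.
  Insert 7 (step 1): P = [7];  Q = [1]
  Insert 5 (step 2): P = [5] / [7];  Q = [1] / [2]
  Insert 2 (step 3): P = [2] / [5] / [7];  Q = [1] / [2] / [3]
  Insert 4 (step 4): P = [2, 4] / [5] / [7];  Q = [1, 4] / [2] / [3]
  Insert 6 (step 5): P = [2, 4, 6] / [5] / [7];  Q = [1, 4, 5] / [2] / [3]
  Insert 9 (step 6): P = [2, 4, 6, 9] / [5] / [7];  Q = [1, 4, 5, 6] / [2] / [3]
  Insert 1 (step 7): P = [1, 4, 6, 9] / [2] / [5] / [7];  Q = [1, 4, 5, 6] / [2] / [3] / [7]
  Insert 8 (step 8): P = [1, 4, 6, 8] / [2, 9] / [5] / [7];  Q = [1, 4, 5, 6] / [2, 8] / [3] / [7]
  Insert 3 (step 9): P = [1, 3, 6, 8] / [2, 4] / [5, 9] / [7];  Q = [1, 4, 5, 6] / [2, 8] / [3, 9] / [7]
Final shape: (4, 2, 2, 1).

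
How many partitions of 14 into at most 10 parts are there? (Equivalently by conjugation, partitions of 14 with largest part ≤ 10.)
p(14, parts ≤ 10) = 128

Partitions of 14 with all parts ≤ 10: 10+4, 10+3+1, 10+2+2, 10+2+1+1, 10+1+1+1+1, 9+5, 9+4+1, 9+3+2, 9+3+1+1, 9+2+2+1, 9+2+1+1+1, 9+1+1+1+1+1, 8+6, 8+5+1, 8+4+2, 8+4+1+1, 8+3+3, 8+3+2+1, 8+3+1+1+1, 8+2+2+2, 8+2+2+1+1, 8+2+1+1+1+1, 8+1+1+1+1+1+1, 7+7, 7+6+1, 7+5+2, 7+5+1+1, 7+4+3, 7+4+2+1, 7+4+1+1+1, … (128 total). Count = 128.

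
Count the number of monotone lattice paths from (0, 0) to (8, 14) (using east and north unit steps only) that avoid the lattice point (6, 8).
Number of paths = 235686

Total paths from (0, 0) to (8, 14): C(22, 8) = 319770. Paths through (6, 8): (paths (0, 0) → (6, 8)) × (paths (6, 8) → (8, 14)) = C(14, 6) · C(8, 2) = 3003 · 28 = 84084. Avoidance count = 319770 − 84084 = 235686.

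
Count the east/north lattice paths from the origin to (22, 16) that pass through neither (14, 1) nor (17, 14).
Number of paths = 16663963095

Inclusion–exclusion. Total paths: C(38, 22) = 22239974430. Through P₁: C(15, 14)·C(23, 8) = 7354710. Through P₂: C(31, 17)·C(7, 5) = 5568833025. Since P₁ is strictly southwest of P₂, a monotone path through both must visit P₁ then P₂; paths through both = C(15, 14)·C(16, 3)·C(7, 5) = 176400. Avoid both = 22239974430 − 7354710 − 5568833025 + 176400 = 16663963095.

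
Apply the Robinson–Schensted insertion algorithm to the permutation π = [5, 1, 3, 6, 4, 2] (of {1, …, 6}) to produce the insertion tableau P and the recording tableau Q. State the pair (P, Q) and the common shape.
P = [1, 2, 4] / [3, 6] / [5];  Q = [1, 3, 4] / [2, 5] / [6];  common shape = (3, 2, 1)

Row-insert the values π_1, π_2, … into P one at a time, bumping the leftmost entry strictly greater than the inserted value down to the next row. The recording tableau Q records, in position (i, j), the step at which that cell was added to P.
  Insert 5 (step 1): P = [5];  Q = [1]
  Insert 1 (step 2): P = [1] / [5];  Q = [1] / [2]
  Insert 3 (step 3): P = [1, 3] / [5];  Q = [1, 3] / [2]
  Insert 6 (step 4): P = [1, 3, 6] / [5];  Q = [1, 3, 4] / [2]
  Insert 4 (step 5): P = [1, 3, 4] / [5, 6];  Q = [1, 3, 4] / [2, 5]
  Insert 2 (step 6): P = [1, 2, 4] / [3, 6] / [5];  Q = [1, 3, 4] / [2, 5] / [6]
Final shape: (3, 2, 1).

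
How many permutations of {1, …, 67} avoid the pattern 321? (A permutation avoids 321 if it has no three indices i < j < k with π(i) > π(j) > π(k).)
C_67 = 22033725021956517463358552614056949950

These 321-avoiding permutations are counted by the Catalan number C_n = (1/(n + 1)) · C(2n, n). For n = 67: C_67 = (1/68) · C(134, 67) = 1498293301493043187508381577755872596600/68 = 22033725021956517463358552614056949950.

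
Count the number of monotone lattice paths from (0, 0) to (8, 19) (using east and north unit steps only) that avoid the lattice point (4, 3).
Number of paths = 2050500

Total paths from (0, 0) to (8, 19): C(27, 8) = 2220075. Paths through (4, 3): (paths (0, 0) → (4, 3)) × (paths (4, 3) → (8, 19)) = C(7, 4) · C(20, 4) = 35 · 4845 = 169575. Avoidance count = 2220075 − 169575 = 2050500.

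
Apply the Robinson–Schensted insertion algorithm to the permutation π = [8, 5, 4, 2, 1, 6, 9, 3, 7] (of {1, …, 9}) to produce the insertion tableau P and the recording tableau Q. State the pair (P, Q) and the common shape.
P = [1, 3, 7] / [2, 6, 9] / [4] / [5] / [8];  Q = [1, 6, 7] / [2, 8, 9] / [3] / [4] / [5];  common shape = (3, 3, 1, 1, 1)

Row-insert the values π_1, π_2, … into P one at a time, bumping the leftmost entry strictly greater than the inserted value down to the next row. The recording tableau Q records, in position (i, j), the step at which that cell was added to P.
  Insert 8 (step 1): P = [8];  Q = [1]
  Insert 5 (step 2): P = [5] / [8];  Q = [1] / [2]
  Insert 4 (step 3): P = [4] / [5] / [8];  Q = [1] / [2] / [3]
  Insert 2 (step 4): P = [2] / [4] / [5] / [8];  Q = [1] / [2] / [3] / [4]
  Insert 1 (step 5): P = [1] / [2] / [4] / [5] / [8];  Q = [1] / [2] / [3] / [4] / [5]
  Insert 6 (step 6): P = [1, 6] / [2] / [4] / [5] / [8];  Q = [1, 6] / [2] / [3] / [4] / [5]
  Insert 9 (step 7): P = [1, 6, 9] / [2] / [4] / [5] / [8];  Q = [1, 6, 7] / [2] / [3] / [4] / [5]
  Insert 3 (step 8): P = [1, 3, 9] / [2, 6] / [4] / [5] / [8];  Q = [1, 6, 7] / [2, 8] / [3] / [4] / [5]
  Insert 7 (step 9): P = [1, 3, 7] / [2, 6, 9] / [4] / [5] / [8];  Q = [1, 6, 7] / [2, 8, 9] / [3] / [4] / [5]
Final shape: (3, 3, 1, 1, 1).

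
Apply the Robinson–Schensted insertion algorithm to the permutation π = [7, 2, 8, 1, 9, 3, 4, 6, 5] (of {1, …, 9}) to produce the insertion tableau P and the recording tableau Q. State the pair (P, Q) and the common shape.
P = [1, 3, 4, 5] / [2, 6, 9] / [7, 8];  Q = [1, 3, 5, 8] / [2, 6, 7] / [4, 9];  common shape = (4, 3, 2)

Row-insert the values π_1, π_2, … into P one at a time, bumping the leftmost entry strictly greater than the inserted value down to the next row. The recording tableau Q records, in position (i, j), the step at which that cell was added to P.
  Insert 7 (step 1): P = [7];  Q = [1]
  Insert 2 (step 2): P = [2] / [7];  Q = [1] / [2]
  Insert 8 (step 3): P = [2, 8] / [7];  Q = [1, 3] / [2]
  Insert 1 (step 4): P = [1, 8] / [2] / [7];  Q = [1, 3] / [2] / [4]
  Insert 9 (step 5): P = [1, 8, 9] / [2] / [7];  Q = [1, 3, 5] / [2] / [4]
  Insert 3 (step 6): P = [1, 3, 9] / [2, 8] / [7];  Q = [1, 3, 5] / [2, 6] / [4]
  Insert 4 (step 7): P = [1, 3, 4] / [2, 8, 9] / [7];  Q = [1, 3, 5] / [2, 6, 7] / [4]
  Insert 6 (step 8): P = [1, 3, 4, 6] / [2, 8, 9] / [7];  Q = [1, 3, 5, 8] / [2, 6, 7] / [4]
  Insert 5 (step 9): P = [1, 3, 4, 5] / [2, 6, 9] / [7, 8];  Q = [1, 3, 5, 8] / [2, 6, 7] / [4, 9]
Final shape: (4, 3, 2).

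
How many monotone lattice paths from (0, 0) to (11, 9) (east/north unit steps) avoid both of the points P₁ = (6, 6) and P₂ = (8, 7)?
Number of paths = 79586

Inclusion–exclusion. Total paths: C(20, 11) = 167960. Through P₁: C(12, 6)·C(8, 5) = 51744. Through P₂: C(15, 8)·C(5, 3) = 64350. Since P₁ is strictly southwest of P₂, a monotone path through both must visit P₁ then P₂; paths through both = C(12, 6)·C(3, 2)·C(5, 3) = 27720. Avoid both = 167960 − 51744 − 64350 + 27720 = 79586.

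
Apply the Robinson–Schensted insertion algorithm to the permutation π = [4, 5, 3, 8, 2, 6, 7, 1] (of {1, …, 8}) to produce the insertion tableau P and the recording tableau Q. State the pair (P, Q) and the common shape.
P = [1, 5, 6, 7] / [2, 8] / [3] / [4];  Q = [1, 2, 4, 7] / [3, 6] / [5] / [8];  common shape = (4, 2, 1, 1)

Row-insert the values π_1, π_2, … into P one at a time, bumping the leftmost entry strictly greater than the inserted value down to the next row. The recording tableau Q records, in position (i, j), the step at which that cell was added to P.
  Insert 4 (step 1): P = [4];  Q = [1]
  Insert 5 (step 2): P = [4, 5];  Q = [1, 2]
  Insert 3 (step 3): P = [3, 5] / [4];  Q = [1, 2] / [3]
  Insert 8 (step 4): P = [3, 5, 8] / [4];  Q = [1, 2, 4] / [3]
  Insert 2 (step 5): P = [2, 5, 8] / [3] / [4];  Q = [1, 2, 4] / [3] / [5]
  Insert 6 (step 6): P = [2, 5, 6] / [3, 8] / [4];  Q = [1, 2, 4] / [3, 6] / [5]
  Insert 7 (step 7): P = [2, 5, 6, 7] / [3, 8] / [4];  Q = [1, 2, 4, 7] / [3, 6] / [5]
  Insert 1 (step 8): P = [1, 5, 6, 7] / [2, 8] / [3] / [4];  Q = [1, 2, 4, 7] / [3, 6] / [5] / [8]
Final shape: (4, 2, 1, 1).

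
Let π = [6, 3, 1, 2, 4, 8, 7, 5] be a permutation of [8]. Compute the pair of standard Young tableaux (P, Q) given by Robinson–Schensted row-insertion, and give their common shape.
P = [1, 2, 4, 5] / [3, 7] / [6, 8];  Q = [1, 4, 5, 6] / [2, 7] / [3, 8];  common shape = (4, 2, 2)

Row-insert the values π_1, π_2, … into P one at a time, bumping the leftmost entry strictly greater than the inserted value down to the next row. The recording tableau Q records, in position (i, j), the step at which that cell was added to P.
  Insert 6 (step 1): P = [6];  Q = [1]
  Insert 3 (step 2): P = [3] / [6];  Q = [1] / [2]
  Insert 1 (step 3): P = [1] / [3] / [6];  Q = [1] / [2] / [3]
  Insert 2 (step 4): P = [1, 2] / [3] / [6];  Q = [1, 4] / [2] / [3]
  Insert 4 (step 5): P = [1, 2, 4] / [3] / [6];  Q = [1, 4, 5] / [2] / [3]
  Insert 8 (step 6): P = [1, 2, 4, 8] / [3] / [6];  Q = [1, 4, 5, 6] / [2] / [3]
  Insert 7 (step 7): P = [1, 2, 4, 7] / [3, 8] / [6];  Q = [1, 4, 5, 6] / [2, 7] / [3]
  Insert 5 (step 8): P = [1, 2, 4, 5] / [3, 7] / [6, 8];  Q = [1, 4, 5, 6] / [2, 7] / [3, 8]
Final shape: (4, 2, 2).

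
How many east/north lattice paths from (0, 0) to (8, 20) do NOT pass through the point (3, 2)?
Number of paths = 2771615

Total paths from (0, 0) to (8, 20): C(28, 8) = 3108105. Paths through (3, 2): (paths (0, 0) → (3, 2)) × (paths (3, 2) → (8, 20)) = C(5, 3) · C(23, 5) = 10 · 33649 = 336490. Avoidance count = 3108105 − 336490 = 2771615.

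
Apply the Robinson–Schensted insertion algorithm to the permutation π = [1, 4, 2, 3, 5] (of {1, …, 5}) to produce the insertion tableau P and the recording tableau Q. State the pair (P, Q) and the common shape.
P = [1, 2, 3, 5] / [4];  Q = [1, 2, 4, 5] / [3];  common shape = (4, 1)

Row-insert the values π_1, π_2, … into P one at a time, bumping the leftmost entry strictly greater than the inserted value down to the next row. The recording tableau Q records, in position (i, j), the step at which that cell was added to P.
  Insert 1 (step 1): P = [1];  Q = [1]
  Insert 4 (step 2): P = [1, 4];  Q = [1, 2]
  Insert 2 (step 3): P = [1, 2] / [4];  Q = [1, 2] / [3]
  Insert 3 (step 4): P = [1, 2, 3] / [4];  Q = [1, 2, 4] / [3]
  Insert 5 (step 5): P = [1, 2, 3, 5] / [4];  Q = [1, 2, 4, 5] / [3]
Final shape: (4, 1).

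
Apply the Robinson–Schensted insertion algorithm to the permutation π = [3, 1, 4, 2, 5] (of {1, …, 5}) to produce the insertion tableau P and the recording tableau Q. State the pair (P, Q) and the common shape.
P = [1, 2, 5] / [3, 4];  Q = [1, 3, 5] / [2, 4];  common shape = (3, 2)

Row-insert the values π_1, π_2, … into P one at a time, bumping the leftmost entry strictly greater than the inserted value down to the next row. The recording tableau Q records, in position (i, j), the step at which that cell was added to P.
  Insert 3 (step 1): P = [3];  Q = [1]
  Insert 1 (step 2): P = [1] / [3];  Q = [1] / [2]
  Insert 4 (step 3): P = [1, 4] / [3];  Q = [1, 3] / [2]
  Insert 2 (step 4): P = [1, 2] / [3, 4];  Q = [1, 3] / [2, 4]
  Insert 5 (step 5): P = [1, 2, 5] / [3, 4];  Q = [1, 3, 5] / [2, 4]
Final shape: (3, 2).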